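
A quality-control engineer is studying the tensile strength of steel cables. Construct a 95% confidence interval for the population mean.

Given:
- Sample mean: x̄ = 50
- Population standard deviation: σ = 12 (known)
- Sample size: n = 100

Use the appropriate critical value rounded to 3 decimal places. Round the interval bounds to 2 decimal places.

The population standard deviation σ is known, so use a z-interval (standard normal critical value).

For 95% confidence, z* = 1.96 (from standard normal table)

Standard error: SE = σ/√n = 12/√100 = 1.200000

Margin of error: E = z* × SE = 1.96 × 1.200000 = 2.3520

Z-interval: x̄ ± E = 50 ± 2.3520 = (47.6480, 52.3520)

Rounded to 2 decimal places:

(47.65, 52.35)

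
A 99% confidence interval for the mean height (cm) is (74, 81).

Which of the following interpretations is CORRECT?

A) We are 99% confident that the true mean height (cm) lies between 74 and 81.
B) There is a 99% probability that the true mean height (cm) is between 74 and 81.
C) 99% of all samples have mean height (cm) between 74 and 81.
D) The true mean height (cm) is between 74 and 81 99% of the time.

A confidence interval represents our confidence in the procedure, not a probability statement about the parameter.

Key concept: If we repeated this sampling process many times and computed a 99% CI each time, about 99% of those intervals would contain the true population parameter.

For this specific interval (74, 81):
- Midpoint (point estimate): 77.5
- Margin of error: 3.5

The correct interpretation is the one stating confidence that the true parameter lies in the interval — option A.

A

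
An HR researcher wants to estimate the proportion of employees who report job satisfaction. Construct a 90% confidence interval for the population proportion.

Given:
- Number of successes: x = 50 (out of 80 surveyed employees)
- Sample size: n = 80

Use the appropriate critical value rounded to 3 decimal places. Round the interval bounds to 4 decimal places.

Sample proportion: p̂ = 50/80 = 0.625000

Check conditions for normal approximation:
  np̂ = 50 ≥ 10 ✓
  n(1-p̂) = 30 ≥ 10 ✓

The sample is large enough, so use a z-interval (normal approximation) for the proportion.

For 90% confidence, z* = 1.645 (from standard normal table)

Standard error: SE = √(p̂(1-p̂)/n) = √(0.625000×0.375000/80) = 0.05412659

Margin of error: E = z* × SE = 1.645 × 0.05412659 = 0.089038

Z-interval: p̂ ± E = 0.625000 ± 0.089038 = (0.535962, 0.714038)

Rounded to 4 decimal places:

(0.5360, 0.7140)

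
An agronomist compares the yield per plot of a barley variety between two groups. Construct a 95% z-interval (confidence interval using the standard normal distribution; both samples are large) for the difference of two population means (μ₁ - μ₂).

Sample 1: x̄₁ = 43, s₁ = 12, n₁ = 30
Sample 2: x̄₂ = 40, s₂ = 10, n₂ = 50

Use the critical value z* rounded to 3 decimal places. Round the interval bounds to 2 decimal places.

Both samples are large (n₁ = 30 ≥ 30, n₂ = 50 ≥ 30), so a z-interval for the difference of means applies.

Point estimate: x̄₁ - x̄₂ = 43 - 40 = 3

Standard error: SE = √(s₁²/n₁ + s₂²/n₂)
= √(12²/30 + 10²/50)
= √(4.800000 + 2.000000)
= 2.607681

For 95% confidence, z* = 1.96 (from standard normal table)
Margin of error: E = z* × SE = 1.96 × 2.607681 = 5.1111

Z-interval: (x̄₁ - x̄₂) ± E = 3 ± 5.1111 = (-2.1111, 8.1111)

Rounded to 2 decimal places:

(-2.11, 8.11)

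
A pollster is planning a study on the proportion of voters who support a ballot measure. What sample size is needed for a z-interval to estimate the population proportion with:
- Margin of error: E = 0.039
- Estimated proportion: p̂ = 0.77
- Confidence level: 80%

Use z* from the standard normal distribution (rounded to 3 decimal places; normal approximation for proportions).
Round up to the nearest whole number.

Using z* for proportion z-interval (normal approximation).

For 80% confidence, z* = 1.282 (from standard normal table)

Sample size formula for proportion z-interval: n = z*²p̂(1-p̂)/E²

n = 1.282² × 0.77 × 0.23 / 0.039²
  = 1.643524 × 0.1771 / 0.001521
  = 191.3663

Round up to the nearest whole number: n = 192

192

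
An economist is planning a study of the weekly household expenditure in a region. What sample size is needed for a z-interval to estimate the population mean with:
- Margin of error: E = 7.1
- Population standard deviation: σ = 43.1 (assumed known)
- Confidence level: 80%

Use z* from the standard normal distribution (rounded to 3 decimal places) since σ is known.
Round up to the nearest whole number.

Using z* since population σ is known (z-interval formula).

For 80% confidence, z* = 1.282 (from standard normal table)

Sample size formula for z-interval: n = (z*σ/E)²

n = (1.282 × 43.1 / 7.1)²
  = (7.782282)²
  = 60.5639

Round up to the nearest whole number: n = 61

61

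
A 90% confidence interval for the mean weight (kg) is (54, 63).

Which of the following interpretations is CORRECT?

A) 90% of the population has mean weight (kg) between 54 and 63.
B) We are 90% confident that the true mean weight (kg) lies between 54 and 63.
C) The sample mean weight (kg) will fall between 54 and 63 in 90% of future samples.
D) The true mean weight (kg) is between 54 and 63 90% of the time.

A confidence interval represents our confidence in the procedure, not a probability statement about the parameter.

Key concept: If we repeated this sampling process many times and computed a 90% CI each time, about 90% of those intervals would contain the true population parameter.

For this specific interval (54, 63):
- Midpoint (point estimate): 58.5
- Margin of error: 4.5

The correct interpretation is the one stating confidence that the true parameter lies in the interval — option B.

B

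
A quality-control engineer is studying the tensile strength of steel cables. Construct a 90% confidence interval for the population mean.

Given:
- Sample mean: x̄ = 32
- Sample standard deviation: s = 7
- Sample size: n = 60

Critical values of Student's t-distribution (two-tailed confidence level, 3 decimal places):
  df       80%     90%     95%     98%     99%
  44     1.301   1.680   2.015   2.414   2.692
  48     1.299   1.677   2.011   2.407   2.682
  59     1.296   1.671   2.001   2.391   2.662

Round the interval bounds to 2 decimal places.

The population standard deviation σ is unknown (only the sample standard deviation s is given), so use a t-interval with df = n - 1 = 60 - 1 = 59.

For 90% confidence with df = 59, t* = 1.671 (from t-table)

Standard error: SE = s/√n = 7/√60 = 0.903696

Margin of error: E = t* × SE = 1.671 × 0.903696 = 1.5101

T-interval: x̄ ± E = 32 ± 1.5101 = (30.4899, 33.5101)

Rounded to 2 decimal places:

(30.49, 33.51)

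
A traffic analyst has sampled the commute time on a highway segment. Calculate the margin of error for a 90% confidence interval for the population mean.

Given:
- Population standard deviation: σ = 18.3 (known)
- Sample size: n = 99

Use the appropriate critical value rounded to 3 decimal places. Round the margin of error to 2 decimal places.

The population standard deviation σ is known, so use the z-interval margin of error formula.

For 90% confidence, z* = 1.645 (from standard normal table)

Margin of error formula for z-interval: E = z* × σ/√n

E = 1.645 × 18.3/√99
  = 1.645 × 1.839219
  = 3.0255

Rounded to 2 decimal places:

3.03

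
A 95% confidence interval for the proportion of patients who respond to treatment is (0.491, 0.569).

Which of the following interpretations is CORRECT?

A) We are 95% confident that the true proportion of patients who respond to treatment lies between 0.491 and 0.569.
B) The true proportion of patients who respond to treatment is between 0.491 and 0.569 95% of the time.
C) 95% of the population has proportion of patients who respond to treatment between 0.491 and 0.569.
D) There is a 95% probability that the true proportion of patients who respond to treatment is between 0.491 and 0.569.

A confidence interval represents our confidence in the procedure, not a probability statement about the parameter.

Key concept: If we repeated this sampling process many times and computed a 95% CI each time, about 95% of those intervals would contain the true population parameter.

For this specific interval (0.491, 0.569):
- Midpoint (point estimate): 0.53
- Margin of error: 0.039

The correct interpretation is the one stating confidence that the true parameter lies in the interval — option A.

A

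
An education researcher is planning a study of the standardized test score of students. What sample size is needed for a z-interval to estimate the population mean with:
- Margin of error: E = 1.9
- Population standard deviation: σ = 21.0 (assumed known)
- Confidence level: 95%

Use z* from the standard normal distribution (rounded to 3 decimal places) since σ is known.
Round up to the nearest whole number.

Using z* since population σ is known (z-interval formula).

For 95% confidence, z* = 1.96 (from standard normal table)

Sample size formula for z-interval: n = (z*σ/E)²

n = (1.96 × 21.0 / 1.9)²
  = (21.663158)²
  = 469.2924

Round up to the nearest whole number: n = 470

470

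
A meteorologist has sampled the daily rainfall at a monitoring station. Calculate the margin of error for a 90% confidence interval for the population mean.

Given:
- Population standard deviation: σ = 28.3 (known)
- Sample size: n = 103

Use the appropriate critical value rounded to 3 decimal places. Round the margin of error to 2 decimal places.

The population standard deviation σ is known, so use the z-interval margin of error formula.

For 90% confidence, z* = 1.645 (from standard normal table)

Margin of error formula for z-interval: E = z* × σ/√n

E = 1.645 × 28.3/√103
  = 1.645 × 2.788482
  = 4.5871

Rounded to 2 decimal places:

4.59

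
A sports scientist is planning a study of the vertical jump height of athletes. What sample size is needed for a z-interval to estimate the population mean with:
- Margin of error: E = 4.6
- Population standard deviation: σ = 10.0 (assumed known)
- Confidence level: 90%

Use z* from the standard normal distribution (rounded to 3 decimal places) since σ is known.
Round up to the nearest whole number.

Using z* since population σ is known (z-interval formula).

For 90% confidence, z* = 1.645 (from standard normal table)

Sample size formula for z-interval: n = (z*σ/E)²

n = (1.645 × 10.0 / 4.6)²
  = (3.576087)²
  = 12.7884

Round up to the nearest whole number: n = 13

13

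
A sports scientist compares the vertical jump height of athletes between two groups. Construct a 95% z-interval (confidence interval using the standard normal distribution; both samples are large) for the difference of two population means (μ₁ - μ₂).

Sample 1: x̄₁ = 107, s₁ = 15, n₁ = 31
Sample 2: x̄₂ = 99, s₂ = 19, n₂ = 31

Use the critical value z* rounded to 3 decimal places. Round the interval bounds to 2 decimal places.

Both samples are large (n₁ = 31 ≥ 30, n₂ = 31 ≥ 30), so a z-interval for the difference of means applies.

Point estimate: x̄₁ - x̄₂ = 107 - 99 = 8

Standard error: SE = √(s₁²/n₁ + s₂²/n₂)
= √(15²/31 + 19²/31)
= √(7.258065 + 11.645161)
= 4.347784

For 95% confidence, z* = 1.96 (from standard normal table)
Margin of error: E = z* × SE = 1.96 × 4.347784 = 8.5217

Z-interval: (x̄₁ - x̄₂) ± E = 8 ± 8.5217 = (-0.5217, 16.5217)

Rounded to 2 decimal places:

(-0.52, 16.52)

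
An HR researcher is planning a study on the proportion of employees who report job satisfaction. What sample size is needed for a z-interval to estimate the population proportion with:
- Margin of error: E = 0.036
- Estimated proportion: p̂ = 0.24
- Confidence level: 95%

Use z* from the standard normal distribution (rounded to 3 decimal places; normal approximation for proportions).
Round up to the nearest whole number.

Using z* for proportion z-interval (normal approximation).

For 95% confidence, z* = 1.96 (from standard normal table)

Sample size formula for proportion z-interval: n = z*²p̂(1-p̂)/E²

n = 1.96² × 0.24 × 0.76 / 0.036²
  = 3.8416 × 0.1824 / 0.001296
  = 540.6696

Round up to the nearest whole number: n = 541

541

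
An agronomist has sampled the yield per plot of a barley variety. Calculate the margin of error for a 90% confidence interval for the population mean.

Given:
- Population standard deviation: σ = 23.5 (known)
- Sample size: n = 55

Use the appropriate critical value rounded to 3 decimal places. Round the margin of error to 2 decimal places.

The population standard deviation σ is known, so use the z-interval margin of error formula.

For 90% confidence, z* = 1.645 (from standard normal table)

Margin of error formula for z-interval: E = z* × σ/√n

E = 1.645 × 23.5/√55
  = 1.645 × 3.168739
  = 5.2126

Rounded to 2 decimal places:

5.21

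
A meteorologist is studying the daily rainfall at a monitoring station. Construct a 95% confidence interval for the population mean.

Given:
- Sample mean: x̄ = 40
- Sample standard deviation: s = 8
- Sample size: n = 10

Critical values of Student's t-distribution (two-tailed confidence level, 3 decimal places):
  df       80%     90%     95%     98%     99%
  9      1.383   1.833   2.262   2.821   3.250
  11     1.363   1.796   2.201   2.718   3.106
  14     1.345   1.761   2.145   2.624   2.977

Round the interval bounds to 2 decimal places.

The population standard deviation σ is unknown (only the sample standard deviation s is given), so use a t-interval with df = n - 1 = 10 - 1 = 9.

For 95% confidence with df = 9, t* = 2.262 (from t-table)

Standard error: SE = s/√n = 8/√10 = 2.529822

Margin of error: E = t* × SE = 2.262 × 2.529822 = 5.7225

T-interval: x̄ ± E = 40 ± 5.7225 = (34.2775, 45.7225)

Rounded to 2 decimal places:

(34.28, 45.72)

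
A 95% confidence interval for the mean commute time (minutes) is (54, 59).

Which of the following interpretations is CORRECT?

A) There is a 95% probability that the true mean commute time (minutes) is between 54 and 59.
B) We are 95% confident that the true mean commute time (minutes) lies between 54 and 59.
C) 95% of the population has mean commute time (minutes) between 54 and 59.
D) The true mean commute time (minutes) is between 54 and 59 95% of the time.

A confidence interval represents our confidence in the procedure, not a probability statement about the parameter.

Key concept: If we repeated this sampling process many times and computed a 95% CI each time, about 95% of those intervals would contain the true population parameter.

For this specific interval (54, 59):
- Midpoint (point estimate): 56.5
- Margin of error: 2.5

The correct interpretation is the one stating confidence that the true parameter lies in the interval — option B.

B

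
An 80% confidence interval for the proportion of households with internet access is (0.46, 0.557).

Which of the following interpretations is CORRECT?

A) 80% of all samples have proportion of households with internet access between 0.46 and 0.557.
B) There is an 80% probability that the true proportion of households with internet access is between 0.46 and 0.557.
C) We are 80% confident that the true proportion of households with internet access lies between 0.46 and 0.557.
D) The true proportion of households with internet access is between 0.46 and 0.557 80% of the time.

A confidence interval represents our confidence in the procedure, not a probability statement about the parameter.

Key concept: If we repeated this sampling process many times and computed an 80% CI each time, about 80% of those intervals would contain the true population parameter.

For this specific interval (0.46, 0.557):
- Midpoint (point estimate): 0.5085
- Margin of error: 0.0485

The correct interpretation is the one stating confidence that the true parameter lies in the interval — option C.

C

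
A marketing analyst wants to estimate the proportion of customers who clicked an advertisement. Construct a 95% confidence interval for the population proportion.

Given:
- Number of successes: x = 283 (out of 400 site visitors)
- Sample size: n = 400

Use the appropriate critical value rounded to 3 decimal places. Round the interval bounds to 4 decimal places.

Sample proportion: p̂ = 283/400 = 0.707500

Check conditions for normal approximation:
  np̂ = 283 ≥ 10 ✓
  n(1-p̂) = 117 ≥ 10 ✓

The sample is large enough, so use a z-interval (normal approximation) for the proportion.

For 95% confidence, z* = 1.96 (from standard normal table)

Standard error: SE = √(p̂(1-p̂)/n) = √(0.707500×0.292500/400) = 0.02274554

Margin of error: E = z* × SE = 1.96 × 0.02274554 = 0.044581

Z-interval: p̂ ± E = 0.707500 ± 0.044581 = (0.662919, 0.752081)

Rounded to 4 decimal places:

(0.6629, 0.7521)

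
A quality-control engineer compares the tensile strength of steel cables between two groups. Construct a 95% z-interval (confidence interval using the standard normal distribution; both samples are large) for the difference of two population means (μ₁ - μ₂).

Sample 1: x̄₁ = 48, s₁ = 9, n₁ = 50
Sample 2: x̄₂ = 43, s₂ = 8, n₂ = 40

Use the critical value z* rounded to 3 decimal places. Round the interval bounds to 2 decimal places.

Both samples are large (n₁ = 50 ≥ 30, n₂ = 40 ≥ 30), so a z-interval for the difference of means applies.

Point estimate: x̄₁ - x̄₂ = 48 - 43 = 5

Standard error: SE = √(s₁²/n₁ + s₂²/n₂)
= √(9²/50 + 8²/40)
= √(1.620000 + 1.600000)
= 1.794436

For 95% confidence, z* = 1.96 (from standard normal table)
Margin of error: E = z* × SE = 1.96 × 1.794436 = 3.5171

Z-interval: (x̄₁ - x̄₂) ± E = 5 ± 3.5171 = (1.4829, 8.5171)

Rounded to 2 decimal places:

(1.48, 8.52)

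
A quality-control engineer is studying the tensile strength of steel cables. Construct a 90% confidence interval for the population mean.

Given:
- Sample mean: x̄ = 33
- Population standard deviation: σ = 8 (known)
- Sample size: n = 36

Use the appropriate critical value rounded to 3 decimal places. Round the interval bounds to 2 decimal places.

The population standard deviation σ is known, so use a z-interval (standard normal critical value).

For 90% confidence, z* = 1.645 (from standard normal table)

Standard error: SE = σ/√n = 8/√36 = 1.333333

Margin of error: E = z* × SE = 1.645 × 1.333333 = 2.1933

Z-interval: x̄ ± E = 33 ± 2.1933 = (30.8067, 35.1933)

Rounded to 2 decimal places:

(30.81, 35.19)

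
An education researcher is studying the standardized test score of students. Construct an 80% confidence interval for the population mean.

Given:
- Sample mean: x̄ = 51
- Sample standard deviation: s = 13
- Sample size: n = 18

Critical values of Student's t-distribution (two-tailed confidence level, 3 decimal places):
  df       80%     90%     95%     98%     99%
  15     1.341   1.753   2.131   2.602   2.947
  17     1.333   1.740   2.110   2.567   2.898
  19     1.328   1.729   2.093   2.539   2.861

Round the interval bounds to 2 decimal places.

The population standard deviation σ is unknown (only the sample standard deviation s is given), so use a t-interval with df = n - 1 = 18 - 1 = 17.

For 80% confidence with df = 17, t* = 1.333 (from t-table)

Standard error: SE = s/√n = 13/√18 = 3.064129

Margin of error: E = t* × SE = 1.333 × 3.064129 = 4.0845

T-interval: x̄ ± E = 51 ± 4.0845 = (46.9155, 55.0845)

Rounded to 2 decimal places:

(46.92, 55.08)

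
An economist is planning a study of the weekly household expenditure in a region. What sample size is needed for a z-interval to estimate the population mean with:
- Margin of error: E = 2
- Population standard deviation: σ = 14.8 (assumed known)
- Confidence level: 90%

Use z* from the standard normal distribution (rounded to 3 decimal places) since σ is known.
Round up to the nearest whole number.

Using z* since population σ is known (z-interval formula).

For 90% confidence, z* = 1.645 (from standard normal table)

Sample size formula for z-interval: n = (z*σ/E)²

n = (1.645 × 14.8 / 2)²
  = (12.173000)²
  = 148.1819

Round up to the nearest whole number: n = 149

149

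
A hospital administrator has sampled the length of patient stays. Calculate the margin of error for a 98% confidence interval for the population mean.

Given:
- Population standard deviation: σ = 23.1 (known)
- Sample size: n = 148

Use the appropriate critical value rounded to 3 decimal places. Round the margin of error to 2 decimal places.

The population standard deviation σ is known, so use the z-interval margin of error formula.

For 98% confidence, z* = 2.326 (from standard normal table)

Margin of error formula for z-interval: E = z* × σ/√n

E = 2.326 × 23.1/√148
  = 2.326 × 1.898808
  = 4.4166

Rounded to 2 decimal places:

4.42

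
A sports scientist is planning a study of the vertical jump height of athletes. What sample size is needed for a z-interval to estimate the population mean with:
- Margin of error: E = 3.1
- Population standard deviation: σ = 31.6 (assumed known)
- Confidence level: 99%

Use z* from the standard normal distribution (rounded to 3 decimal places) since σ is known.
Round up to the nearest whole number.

Using z* since population σ is known (z-interval formula).

For 99% confidence, z* = 2.576 (from standard normal table)

Sample size formula for z-interval: n = (z*σ/E)²

n = (2.576 × 31.6 / 3.1)²
  = (26.258581)²
  = 689.5131

Round up to the nearest whole number: n = 690

690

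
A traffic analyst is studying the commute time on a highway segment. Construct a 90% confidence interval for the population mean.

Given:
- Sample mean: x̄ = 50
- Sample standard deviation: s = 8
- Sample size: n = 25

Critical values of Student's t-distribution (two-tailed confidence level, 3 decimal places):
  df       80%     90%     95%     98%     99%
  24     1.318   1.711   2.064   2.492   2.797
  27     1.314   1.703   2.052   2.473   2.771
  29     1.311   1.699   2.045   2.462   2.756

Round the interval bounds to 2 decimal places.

The population standard deviation σ is unknown (only the sample standard deviation s is given), so use a t-interval with df = n - 1 = 25 - 1 = 24.

For 90% confidence with df = 24, t* = 1.711 (from t-table)

Standard error: SE = s/√n = 8/√25 = 1.600000

Margin of error: E = t* × SE = 1.711 × 1.600000 = 2.7376

T-interval: x̄ ± E = 50 ± 2.7376 = (47.2624, 52.7376)

Rounded to 2 decimal places:

(47.26, 52.74)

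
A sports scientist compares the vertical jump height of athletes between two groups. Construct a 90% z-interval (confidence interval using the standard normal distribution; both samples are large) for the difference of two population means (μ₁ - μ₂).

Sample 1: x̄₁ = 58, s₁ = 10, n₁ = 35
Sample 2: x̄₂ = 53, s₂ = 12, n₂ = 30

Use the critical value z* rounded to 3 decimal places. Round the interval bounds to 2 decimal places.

Both samples are large (n₁ = 35 ≥ 30, n₂ = 30 ≥ 30), so a z-interval for the difference of means applies.

Point estimate: x̄₁ - x̄₂ = 58 - 53 = 5

Standard error: SE = √(s₁²/n₁ + s₂²/n₂)
= √(10²/35 + 12²/30)
= √(2.857143 + 4.800000)
= 2.767154

For 90% confidence, z* = 1.645 (from standard normal table)
Margin of error: E = z* × SE = 1.645 × 2.767154 = 4.5520

Z-interval: (x̄₁ - x̄₂) ± E = 5 ± 4.5520 = (0.4480, 9.5520)

Rounded to 2 decimal places:

(0.45, 9.55)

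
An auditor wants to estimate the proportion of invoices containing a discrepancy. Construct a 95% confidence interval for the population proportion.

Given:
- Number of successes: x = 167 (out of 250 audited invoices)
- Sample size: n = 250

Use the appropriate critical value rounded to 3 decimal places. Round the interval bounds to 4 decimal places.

Sample proportion: p̂ = 167/250 = 0.668000

Check conditions for normal approximation:
  np̂ = 167 ≥ 10 ✓
  n(1-p̂) = 83 ≥ 10 ✓

The sample is large enough, so use a z-interval (normal approximation) for the proportion.

For 95% confidence, z* = 1.96 (from standard normal table)

Standard error: SE = √(p̂(1-p̂)/n) = √(0.668000×0.332000/250) = 0.02978429

Margin of error: E = z* × SE = 1.96 × 0.02978429 = 0.058377

Z-interval: p̂ ± E = 0.668000 ± 0.058377 = (0.609623, 0.726377)

Rounded to 4 decimal places:

(0.6096, 0.7264)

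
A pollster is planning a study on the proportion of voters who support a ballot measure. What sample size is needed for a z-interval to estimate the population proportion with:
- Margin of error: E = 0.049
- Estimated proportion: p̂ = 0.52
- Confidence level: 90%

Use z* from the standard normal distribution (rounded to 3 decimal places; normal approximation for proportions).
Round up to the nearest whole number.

Using z* for proportion z-interval (normal approximation).

For 90% confidence, z* = 1.645 (from standard normal table)

Sample size formula for proportion z-interval: n = z*²p̂(1-p̂)/E²

n = 1.645² × 0.52 × 0.48 / 0.049²
  = 2.706025 × 0.2496 / 0.002401
  = 281.3094

Round up to the nearest whole number: n = 282

282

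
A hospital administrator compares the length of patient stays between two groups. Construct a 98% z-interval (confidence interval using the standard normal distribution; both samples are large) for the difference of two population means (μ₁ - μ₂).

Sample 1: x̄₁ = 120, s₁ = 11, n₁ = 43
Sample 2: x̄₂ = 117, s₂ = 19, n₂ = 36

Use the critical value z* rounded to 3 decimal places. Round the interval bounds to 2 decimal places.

Both samples are large (n₁ = 43 ≥ 30, n₂ = 36 ≥ 30), so a z-interval for the difference of means applies.

Point estimate: x̄₁ - x̄₂ = 120 - 117 = 3

Standard error: SE = √(s₁²/n₁ + s₂²/n₂)
= √(11²/43 + 19²/36)
= √(2.813953 + 10.027778)
= 3.583536

For 98% confidence, z* = 2.326 (from standard normal table)
Margin of error: E = z* × SE = 2.326 × 3.583536 = 8.3353

Z-interval: (x̄₁ - x̄₂) ± E = 3 ± 8.3353 = (-5.3353, 11.3353)

Rounded to 2 decimal places:

(-5.34, 11.34)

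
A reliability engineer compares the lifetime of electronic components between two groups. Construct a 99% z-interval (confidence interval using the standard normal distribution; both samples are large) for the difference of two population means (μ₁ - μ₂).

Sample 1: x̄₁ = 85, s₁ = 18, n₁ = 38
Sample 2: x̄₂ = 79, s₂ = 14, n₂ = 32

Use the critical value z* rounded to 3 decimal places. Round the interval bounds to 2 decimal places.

Both samples are large (n₁ = 38 ≥ 30, n₂ = 32 ≥ 30), so a z-interval for the difference of means applies.

Point estimate: x̄₁ - x̄₂ = 85 - 79 = 6

Standard error: SE = √(s₁²/n₁ + s₂²/n₂)
= √(18²/38 + 14²/32)
= √(8.526316 + 6.125000)
= 3.827704

For 99% confidence, z* = 2.576 (from standard normal table)
Margin of error: E = z* × SE = 2.576 × 3.827704 = 9.8602

Z-interval: (x̄₁ - x̄₂) ± E = 6 ± 9.8602 = (-3.8602, 15.8602)

Rounded to 2 decimal places:

(-3.86, 15.86)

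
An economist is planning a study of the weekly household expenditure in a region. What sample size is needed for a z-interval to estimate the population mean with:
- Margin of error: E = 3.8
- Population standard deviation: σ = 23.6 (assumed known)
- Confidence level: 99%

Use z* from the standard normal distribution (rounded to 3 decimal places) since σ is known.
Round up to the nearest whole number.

Using z* since population σ is known (z-interval formula).

For 99% confidence, z* = 2.576 (from standard normal table)

Sample size formula for z-interval: n = (z*σ/E)²

n = (2.576 × 23.6 / 3.8)²
  = (15.998316)²
  = 255.9461

Round up to the nearest whole number: n = 256

256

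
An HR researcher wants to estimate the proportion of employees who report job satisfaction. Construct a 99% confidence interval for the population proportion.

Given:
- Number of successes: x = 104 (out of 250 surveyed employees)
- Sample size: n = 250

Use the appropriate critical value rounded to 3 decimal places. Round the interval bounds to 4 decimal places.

Sample proportion: p̂ = 104/250 = 0.416000

Check conditions for normal approximation:
  np̂ = 104 ≥ 10 ✓
  n(1-p̂) = 146 ≥ 10 ✓

The sample is large enough, so use a z-interval (normal approximation) for the proportion.

For 99% confidence, z* = 2.576 (from standard normal table)

Standard error: SE = √(p̂(1-p̂)/n) = √(0.416000×0.584000/250) = 0.03117332

Margin of error: E = z* × SE = 2.576 × 0.03117332 = 0.080302

Z-interval: p̂ ± E = 0.416000 ± 0.080302 = (0.335698, 0.496302)

Rounded to 4 decimal places:

(0.3357, 0.4963)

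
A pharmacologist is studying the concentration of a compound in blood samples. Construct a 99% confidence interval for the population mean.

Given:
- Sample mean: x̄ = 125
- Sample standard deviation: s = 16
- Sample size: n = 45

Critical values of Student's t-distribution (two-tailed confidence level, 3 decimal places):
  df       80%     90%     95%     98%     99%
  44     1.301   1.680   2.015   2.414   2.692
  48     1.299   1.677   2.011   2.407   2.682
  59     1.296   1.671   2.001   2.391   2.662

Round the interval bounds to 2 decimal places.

The population standard deviation σ is unknown (only the sample standard deviation s is given), so use a t-interval with df = n - 1 = 45 - 1 = 44.

For 99% confidence with df = 44, t* = 2.692 (from t-table)

Standard error: SE = s/√n = 16/√45 = 2.385139

Margin of error: E = t* × SE = 2.692 × 2.385139 = 6.4208

T-interval: x̄ ± E = 125 ± 6.4208 = (118.5792, 131.4208)

Rounded to 2 decimal places:

(118.58, 131.42)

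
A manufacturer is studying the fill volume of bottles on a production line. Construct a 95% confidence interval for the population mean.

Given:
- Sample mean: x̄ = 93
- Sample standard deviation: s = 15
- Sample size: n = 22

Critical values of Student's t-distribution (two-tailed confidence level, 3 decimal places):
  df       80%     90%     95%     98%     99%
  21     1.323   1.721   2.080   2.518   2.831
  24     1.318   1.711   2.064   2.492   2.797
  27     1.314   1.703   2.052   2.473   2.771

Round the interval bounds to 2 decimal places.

The population standard deviation σ is unknown (only the sample standard deviation s is given), so use a t-interval with df = n - 1 = 22 - 1 = 21.

For 95% confidence with df = 21, t* = 2.080 (from t-table)

Standard error: SE = s/√n = 15/√22 = 3.198011

Margin of error: E = t* × SE = 2.080 × 3.198011 = 6.6519

T-interval: x̄ ± E = 93 ± 6.6519 = (86.3481, 99.6519)

Rounded to 2 decimal places:

(86.35, 99.65)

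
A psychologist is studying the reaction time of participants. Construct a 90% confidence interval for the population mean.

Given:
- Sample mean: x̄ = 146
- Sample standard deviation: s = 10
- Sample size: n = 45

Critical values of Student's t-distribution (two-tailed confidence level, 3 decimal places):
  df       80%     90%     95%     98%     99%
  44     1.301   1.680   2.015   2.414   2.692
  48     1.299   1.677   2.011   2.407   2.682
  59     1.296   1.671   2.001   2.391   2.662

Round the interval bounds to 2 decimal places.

The population standard deviation σ is unknown (only the sample standard deviation s is given), so use a t-interval with df = n - 1 = 45 - 1 = 44.

For 90% confidence with df = 44, t* = 1.680 (from t-table)

Standard error: SE = s/√n = 10/√45 = 1.490712

Margin of error: E = t* × SE = 1.680 × 1.490712 = 2.5044

T-interval: x̄ ± E = 146 ± 2.5044 = (143.4956, 148.5044)

Rounded to 2 decimal places:

(143.50, 148.50)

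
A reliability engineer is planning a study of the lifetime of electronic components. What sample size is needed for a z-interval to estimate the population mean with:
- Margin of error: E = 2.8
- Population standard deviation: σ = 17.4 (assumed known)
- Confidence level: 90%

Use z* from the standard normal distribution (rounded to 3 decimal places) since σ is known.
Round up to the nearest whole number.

Using z* since population σ is known (z-interval formula).

For 90% confidence, z* = 1.645 (from standard normal table)

Sample size formula for z-interval: n = (z*σ/E)²

n = (1.645 × 17.4 / 2.8)²
  = (10.222500)²
  = 104.4995

Round up to the nearest whole number: n = 105

105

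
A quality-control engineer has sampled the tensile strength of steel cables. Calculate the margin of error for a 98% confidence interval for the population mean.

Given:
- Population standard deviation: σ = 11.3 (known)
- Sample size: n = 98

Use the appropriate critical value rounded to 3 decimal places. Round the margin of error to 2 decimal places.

The population standard deviation σ is known, so use the z-interval margin of error formula.

For 98% confidence, z* = 2.326 (from standard normal table)

Margin of error formula for z-interval: E = z* × σ/√n

E = 2.326 × 11.3/√98
  = 2.326 × 1.141472
  = 2.6551

Rounded to 2 decimal places:

2.66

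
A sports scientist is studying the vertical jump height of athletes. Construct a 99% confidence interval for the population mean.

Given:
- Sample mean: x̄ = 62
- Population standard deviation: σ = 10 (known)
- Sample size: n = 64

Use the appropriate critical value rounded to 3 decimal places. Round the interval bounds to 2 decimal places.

The population standard deviation σ is known, so use a z-interval (standard normal critical value).

For 99% confidence, z* = 2.576 (from standard normal table)

Standard error: SE = σ/√n = 10/√64 = 1.250000

Margin of error: E = z* × SE = 2.576 × 1.250000 = 3.2200

Z-interval: x̄ ± E = 62 ± 3.2200 = (58.7800, 65.2200)

Rounded to 2 decimal places:

(58.78, 65.22)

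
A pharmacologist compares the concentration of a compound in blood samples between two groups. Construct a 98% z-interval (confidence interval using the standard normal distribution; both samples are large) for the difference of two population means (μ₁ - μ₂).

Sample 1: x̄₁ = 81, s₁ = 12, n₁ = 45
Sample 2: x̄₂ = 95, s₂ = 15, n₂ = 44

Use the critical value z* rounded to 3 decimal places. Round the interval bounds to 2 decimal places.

Both samples are large (n₁ = 45 ≥ 30, n₂ = 44 ≥ 30), so a z-interval for the difference of means applies.

Point estimate: x̄₁ - x̄₂ = 81 - 95 = -14

Standard error: SE = √(s₁²/n₁ + s₂²/n₂)
= √(12²/45 + 15²/44)
= √(3.200000 + 5.113636)
= 2.883338

For 98% confidence, z* = 2.326 (from standard normal table)
Margin of error: E = z* × SE = 2.326 × 2.883338 = 6.7066

Z-interval: (x̄₁ - x̄₂) ± E = -14 ± 6.7066 = (-20.7066, -7.2934)

Rounded to 2 decimal places:

(-20.71, -7.29)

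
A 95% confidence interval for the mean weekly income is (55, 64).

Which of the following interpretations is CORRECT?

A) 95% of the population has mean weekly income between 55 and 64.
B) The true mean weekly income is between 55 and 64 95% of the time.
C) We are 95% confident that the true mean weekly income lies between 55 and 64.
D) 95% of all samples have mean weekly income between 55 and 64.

A confidence interval represents our confidence in the procedure, not a probability statement about the parameter.

Key concept: If we repeated this sampling process many times and computed a 95% CI each time, about 95% of those intervals would contain the true population parameter.

For this specific interval (55, 64):
- Midpoint (point estimate): 59.5
- Margin of error: 4.5

The correct interpretation is the one stating confidence that the true parameter lies in the interval — option C.

C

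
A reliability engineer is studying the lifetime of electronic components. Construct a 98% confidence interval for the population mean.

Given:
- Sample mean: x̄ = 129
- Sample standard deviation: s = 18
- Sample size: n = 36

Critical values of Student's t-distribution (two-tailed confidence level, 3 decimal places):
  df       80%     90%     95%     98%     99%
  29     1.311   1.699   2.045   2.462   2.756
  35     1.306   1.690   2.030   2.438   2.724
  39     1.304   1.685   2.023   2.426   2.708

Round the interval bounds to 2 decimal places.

The population standard deviation σ is unknown (only the sample standard deviation s is given), so use a t-interval with df = n - 1 = 36 - 1 = 35.

For 98% confidence with df = 35, t* = 2.438 (from t-table)

Standard error: SE = s/√n = 18/√36 = 3.000000

Margin of error: E = t* × SE = 2.438 × 3.000000 = 7.3140

T-interval: x̄ ± E = 129 ± 7.3140 = (121.6860, 136.3140)

Rounded to 2 decimal places:

(121.69, 136.31)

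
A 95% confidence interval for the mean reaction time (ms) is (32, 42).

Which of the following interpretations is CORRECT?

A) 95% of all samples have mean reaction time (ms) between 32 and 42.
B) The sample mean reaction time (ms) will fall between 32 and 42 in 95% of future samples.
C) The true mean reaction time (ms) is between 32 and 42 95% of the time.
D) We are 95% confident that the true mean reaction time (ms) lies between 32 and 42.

A confidence interval represents our confidence in the procedure, not a probability statement about the parameter.

Key concept: If we repeated this sampling process many times and computed a 95% CI each time, about 95% of those intervals would contain the true population parameter.

For this specific interval (32, 42):
- Midpoint (point estimate): 37
- Margin of error: 5

The correct interpretation is the one stating confidence that the true parameter lies in the interval — option D.

D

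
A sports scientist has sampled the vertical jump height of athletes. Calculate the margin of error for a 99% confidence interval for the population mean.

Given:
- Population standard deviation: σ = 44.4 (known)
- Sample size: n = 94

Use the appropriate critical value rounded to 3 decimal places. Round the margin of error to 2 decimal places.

The population standard deviation σ is known, so use the z-interval margin of error formula.

For 99% confidence, z* = 2.576 (from standard normal table)

Margin of error formula for z-interval: E = z* × σ/√n

E = 2.576 × 44.4/√94
  = 2.576 × 4.579510
  = 11.7968

Rounded to 2 decimal places:

11.80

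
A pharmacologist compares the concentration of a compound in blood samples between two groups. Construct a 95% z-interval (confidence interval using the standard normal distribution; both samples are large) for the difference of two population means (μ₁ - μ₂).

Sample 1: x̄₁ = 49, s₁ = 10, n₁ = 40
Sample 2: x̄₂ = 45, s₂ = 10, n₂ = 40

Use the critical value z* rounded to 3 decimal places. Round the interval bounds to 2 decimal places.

Both samples are large (n₁ = 40 ≥ 30, n₂ = 40 ≥ 30), so a z-interval for the difference of means applies.

Point estimate: x̄₁ - x̄₂ = 49 - 45 = 4

Standard error: SE = √(s₁²/n₁ + s₂²/n₂)
= √(10²/40 + 10²/40)
= √(2.500000 + 2.500000)
= 2.236068

For 95% confidence, z* = 1.96 (from standard normal table)
Margin of error: E = z* × SE = 1.96 × 2.236068 = 4.3827

Z-interval: (x̄₁ - x̄₂) ± E = 4 ± 4.3827 = (-0.3827, 8.3827)

Rounded to 2 decimal places:

(-0.38, 8.38)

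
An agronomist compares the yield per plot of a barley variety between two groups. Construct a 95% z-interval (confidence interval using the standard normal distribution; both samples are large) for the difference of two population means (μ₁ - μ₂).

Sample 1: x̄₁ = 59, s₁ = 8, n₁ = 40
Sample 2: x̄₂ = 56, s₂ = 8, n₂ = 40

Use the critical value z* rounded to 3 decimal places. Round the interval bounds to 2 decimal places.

Both samples are large (n₁ = 40 ≥ 30, n₂ = 40 ≥ 30), so a z-interval for the difference of means applies.

Point estimate: x̄₁ - x̄₂ = 59 - 56 = 3

Standard error: SE = √(s₁²/n₁ + s₂²/n₂)
= √(8²/40 + 8²/40)
= √(1.600000 + 1.600000)
= 1.788854

For 95% confidence, z* = 1.96 (from standard normal table)
Margin of error: E = z* × SE = 1.96 × 1.788854 = 3.5062

Z-interval: (x̄₁ - x̄₂) ± E = 3 ± 3.5062 = (-0.5062, 6.5062)

Rounded to 2 decimal places:

(-0.51, 6.51)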